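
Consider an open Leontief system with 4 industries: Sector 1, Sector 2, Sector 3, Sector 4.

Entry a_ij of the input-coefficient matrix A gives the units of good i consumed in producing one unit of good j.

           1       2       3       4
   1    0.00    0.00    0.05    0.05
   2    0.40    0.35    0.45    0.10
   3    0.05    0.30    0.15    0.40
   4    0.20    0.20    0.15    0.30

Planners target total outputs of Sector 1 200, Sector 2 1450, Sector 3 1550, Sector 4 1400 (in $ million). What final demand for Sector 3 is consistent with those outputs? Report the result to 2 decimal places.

d_3 = 312.50

I − A =
  [   1.00     0.00    -0.05    -0.05]
  [  -0.40     0.65    -0.45    -0.10]
  [  -0.05    -0.30     0.85    -0.40]
  [  -0.20    -0.20    -0.15     0.70]
d = (I − A) x:
  d_1 = (+1.00)·200 + (+0.00)·1450 + (-0.05)·1550 + (-0.05)·1400 = 52.50
  d_2 = (-0.40)·200 + (+0.65)·1450 + (-0.45)·1550 + (-0.10)·1400 = 25.00
  d_3 = (-0.05)·200 + (-0.30)·1450 + (+0.85)·1550 + (-0.40)·1400 = 312.50
  d_4 = (-0.20)·200 + (-0.20)·1450 + (-0.15)·1550 + (+0.70)·1400 = 417.50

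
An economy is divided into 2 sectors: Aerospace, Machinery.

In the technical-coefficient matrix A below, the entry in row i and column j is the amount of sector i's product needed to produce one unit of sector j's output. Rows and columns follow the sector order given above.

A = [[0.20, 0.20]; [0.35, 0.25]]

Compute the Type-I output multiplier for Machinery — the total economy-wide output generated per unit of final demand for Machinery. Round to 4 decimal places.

I − A =
  [   0.80    -0.20]
  [  -0.35     0.75]
det(I−A) = (0.80)(0.75) − (-0.20)(-0.35) = 0.5300
adj(I−A) = [[0.75, 0.20], [0.35, 0.80]]
(I − A)⁻¹ = adj(I−A) / det(I−A) ≈
  [   1.41509     0.37736]
  [   0.66038     1.50943]
The output multiplier for sector j is the column-j sum of the Leontief inverse (I − A)⁻¹ = adj(I−A) / det(I−A).
Column M of adj(I−A): (0.20, 0.80); det(I−A) = 0.5300.
m_M = (0.20 + 0.80) / 0.5300 = 1.00 / 0.5300 ≈ 1.8868.

m_M = 1.8868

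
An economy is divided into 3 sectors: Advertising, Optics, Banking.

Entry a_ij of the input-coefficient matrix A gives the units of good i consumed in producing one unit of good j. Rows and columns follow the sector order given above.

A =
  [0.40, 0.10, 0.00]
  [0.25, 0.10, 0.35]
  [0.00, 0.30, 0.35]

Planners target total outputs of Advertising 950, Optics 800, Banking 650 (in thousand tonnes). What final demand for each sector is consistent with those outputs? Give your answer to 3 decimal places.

I − A =
  [   0.60    -0.10     0.00]
  [  -0.25     0.90    -0.35]
  [   0.00    -0.30     0.65]
d = (I − A) x:
  d_1 = (+0.60)·950 + (-0.10)·800 + (+0.00)·650 = 490.000
  d_2 = (-0.25)·950 + (+0.90)·800 + (-0.35)·650 = 255.000
  d_3 = (+0.00)·950 + (-0.30)·800 + (+0.65)·650 = 182.500

d_1 = 490.000, d_2 = 255.000, d_3 = 182.500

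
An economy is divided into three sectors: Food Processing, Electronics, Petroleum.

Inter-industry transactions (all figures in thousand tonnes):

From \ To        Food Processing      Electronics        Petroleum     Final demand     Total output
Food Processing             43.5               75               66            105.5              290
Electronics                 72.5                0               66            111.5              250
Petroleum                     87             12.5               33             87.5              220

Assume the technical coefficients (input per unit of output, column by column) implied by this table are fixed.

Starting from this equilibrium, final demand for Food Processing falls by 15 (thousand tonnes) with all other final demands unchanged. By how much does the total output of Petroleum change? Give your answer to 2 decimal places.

Δx_P = -8.92

Technical coefficients a_ij = z_ij / X_j:
  a_FF = 43.5/290 = 0.15, a_EF = 72.5/290 = 0.25, a_PF = 87/290 = 0.30
  a_FE = 75/250 = 0.30, a_EE = 0/250 = 0.00, a_PE = 12.5/250 = 0.05
  a_FP = 66/220 = 0.30, a_EP = 66/220 = 0.30, a_PP = 33/220 = 0.15
I − A =
  [   0.85    -0.30    -0.30]
  [  -0.25     1.00    -0.30]
  [  -0.30    -0.05     0.85]
Cofactors of I−A, C_ij = (−1)^(i+j)·(minor ij) (rows/columns in the sector order above):
  C_11 = (1.00)(0.85) − (-0.30)(-0.05) = 0.8350
  C_12 = −[(-0.25)(0.85) − (-0.30)(-0.30)] = 0.3025
  C_13 = (-0.25)(-0.05) − (1.00)(-0.30) = 0.3125
  C_21 = −[(-0.30)(0.85) − (-0.30)(-0.05)] = 0.2700
  C_22 = (0.85)(0.85) − (-0.30)(-0.30) = 0.6325
  C_23 = −[(0.85)(-0.05) − (-0.30)(-0.30)] = 0.1325
  C_31 = (-0.30)(-0.30) − (-0.30)(1.00) = 0.3900
  C_32 = −[(0.85)(-0.30) − (-0.30)(-0.25)] = 0.3300
  C_33 = (0.85)(1.00) − (-0.30)(-0.25) = 0.7750
det(I−A) = Σ_j (I−A)_1j·C_1j = (0.85)(0.8350) + (-0.30)(0.3025) + (-0.30)(0.3125) = 0.52525
adj(I−A) = Cᵀ =
  [ 0.8350   0.2700   0.3900]
  [ 0.3025   0.6325   0.3300]
  [ 0.3125   0.1325   0.7750]
(I − A)⁻¹ = adj(I−A) / det(I−A) ≈
  [   1.5897     0.5140     0.7425]
  [   0.5759     1.2042     0.6283]
  [   0.5950     0.2523     1.4755]
Δx = (I − A)⁻¹ Δd with Δd having -15 in the Food Processing component and 0 elsewhere.
So Δx_P = L_PF · (-15), where L_PF = adj(I−A)_PF / det(I−A) = 0.3125 / 0.52525.
Δx_P = 0.3125 × (-15) / 0.52525 = -4.6875 / 0.52525 ≈ -8.92.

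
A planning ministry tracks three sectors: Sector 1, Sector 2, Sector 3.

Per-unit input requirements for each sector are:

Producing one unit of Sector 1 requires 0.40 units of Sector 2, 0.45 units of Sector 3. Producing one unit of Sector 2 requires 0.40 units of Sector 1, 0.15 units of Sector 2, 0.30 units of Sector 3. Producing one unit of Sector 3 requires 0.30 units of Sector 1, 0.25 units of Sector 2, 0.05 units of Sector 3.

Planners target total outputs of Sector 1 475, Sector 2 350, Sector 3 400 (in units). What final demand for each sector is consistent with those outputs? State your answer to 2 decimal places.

I − A =
  [   1.00    -0.40    -0.30]
  [  -0.40     0.85    -0.25]
  [  -0.45    -0.30     0.95]
d = (I − A) x:
  d_1 = (+1.00)·475 + (-0.40)·350 + (-0.30)·400 = 215.00
  d_2 = (-0.40)·475 + (+0.85)·350 + (-0.25)·400 = 7.50
  d_3 = (-0.45)·475 + (-0.30)·350 + (+0.95)·400 = 61.25

d_1 = 215.00, d_2 = 7.50, d_3 = 61.25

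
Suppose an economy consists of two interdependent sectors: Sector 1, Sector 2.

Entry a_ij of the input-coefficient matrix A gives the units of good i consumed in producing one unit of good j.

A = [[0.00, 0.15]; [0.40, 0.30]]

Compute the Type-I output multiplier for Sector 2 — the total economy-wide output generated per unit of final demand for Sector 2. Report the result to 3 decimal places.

m_2 = 1.797

I − A =
  [   1.00    -0.15]
  [  -0.40     0.70]
det(I−A) = (1.00)(0.70) − (-0.15)(-0.40) = 0.6400
adj(I−A) = [[0.70, 0.15], [0.40, 1.00]]
(I − A)⁻¹ = adj(I−A) / det(I−A) ≈
  [   1.0938     0.2344]
  [   0.6250     1.5625]
The output multiplier for sector j is the column-j sum of the Leontief inverse (I − A)⁻¹ = adj(I−A) / det(I−A).
Column 2 of adj(I−A): (0.15, 1.00); det(I−A) = 0.6400.
m_2 = (0.15 + 1.00) / 0.6400 = 1.15 / 0.6400 ≈ 1.797.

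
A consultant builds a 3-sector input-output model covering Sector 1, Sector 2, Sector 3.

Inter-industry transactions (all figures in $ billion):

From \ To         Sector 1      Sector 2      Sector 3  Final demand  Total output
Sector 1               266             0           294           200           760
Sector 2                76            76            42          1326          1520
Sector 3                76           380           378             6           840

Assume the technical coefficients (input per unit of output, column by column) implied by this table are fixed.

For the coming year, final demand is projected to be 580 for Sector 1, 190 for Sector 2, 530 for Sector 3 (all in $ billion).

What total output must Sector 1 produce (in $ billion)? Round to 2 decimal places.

x_1 = 1687.91

Technical coefficients a_ij = z_ij / X_j:
  a_11 = 266/760 = 0.35, a_21 = 76/760 = 0.10, a_31 = 76/760 = 0.10
  a_12 = 0/1520 = 0.00, a_22 = 76/1520 = 0.05, a_32 = 380/1520 = 0.25
  a_13 = 294/840 = 0.35, a_23 = 42/840 = 0.05, a_33 = 378/840 = 0.45
I − A =
  [   0.65     0.00    -0.35]
  [  -0.10     0.95    -0.05]
  [  -0.10    -0.25     0.55]
Cofactors of I−A, C_ij = (−1)^(i+j)·(minor ij) (rows/columns in the sector order above):
  C_11 = (0.95)(0.55) − (-0.05)(-0.25) = 0.5100
  C_12 = −[(-0.10)(0.55) − (-0.05)(-0.10)] = 0.0600
  C_13 = (-0.10)(-0.25) − (0.95)(-0.10) = 0.1200
  C_21 = −[(0.00)(0.55) − (-0.35)(-0.25)] = 0.0875
  C_22 = (0.65)(0.55) − (-0.35)(-0.10) = 0.3225
  C_23 = −[(0.65)(-0.25) − (0.00)(-0.10)] = 0.1625
  C_31 = (0.00)(-0.05) − (-0.35)(0.95) = 0.3325
  C_32 = −[(0.65)(-0.05) − (-0.35)(-0.10)] = 0.0675
  C_33 = (0.65)(0.95) − (0.00)(-0.10) = 0.6175
det(I−A) = Σ_j (I−A)_1j·C_1j = (0.65)(0.5100) + (0.00)(0.0600) + (-0.35)(0.1200) = 0.2895
adj(I−A) = Cᵀ =
  [ 0.5100   0.0875   0.3325]
  [ 0.0600   0.3225   0.0675]
  [ 0.1200   0.1625   0.6175]
(I − A)⁻¹ = adj(I−A) / det(I−A) ≈
  [   1.7617     0.3022     1.1485]
  [   0.2073     1.1140     0.2332]
  [   0.4145     0.5613     2.1330]
x = (I − A)⁻¹ d = adj(I−A)·d / det(I−A), with det(I−A) = 0.2895:
  x_1 = (0.5100·580 + 0.0875·190 + 0.3325·530) / 0.2895 = 488.65 / 0.2895 ≈ 1687.91
  x_2 = (0.0600·580 + 0.3225·190 + 0.0675·530) / 0.2895 = 131.85 / 0.2895 ≈ 455.44
  x_3 = (0.1200·580 + 0.1625·190 + 0.6175·530) / 0.2895 = 427.75 / 0.2895 ≈ 1477.55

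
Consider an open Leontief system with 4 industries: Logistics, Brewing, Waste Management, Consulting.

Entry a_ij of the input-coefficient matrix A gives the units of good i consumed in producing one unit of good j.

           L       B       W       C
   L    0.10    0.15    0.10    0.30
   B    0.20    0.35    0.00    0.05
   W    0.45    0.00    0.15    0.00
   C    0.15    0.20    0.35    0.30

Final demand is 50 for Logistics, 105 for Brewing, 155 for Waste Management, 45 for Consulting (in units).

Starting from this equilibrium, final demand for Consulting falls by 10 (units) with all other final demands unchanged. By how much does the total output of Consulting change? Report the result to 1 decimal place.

I − A =
  [   0.90    -0.15    -0.10    -0.30]
  [  -0.20     0.65     0.00    -0.05]
  [  -0.45     0.00     0.85     0.00]
  [  -0.15    -0.20    -0.35     0.70]
Compute the cofactors C_ij = (−1)^(i+j)·(3×3 minor ij) of I−A; the adjugate is their transpose:
adj(I−A) = Cᵀ =
  [ 0.378250   0.140250   0.115375   0.172125]
  [ 0.133250   0.418500   0.051500   0.087000]
  [ 0.200250   0.074250   0.337125   0.091125]
  [ 0.219250   0.186750   0.208000   0.442500]
det(I−A) = Σ_j (I−A)_1j·C_1j = (0.90)(0.378250) + (-0.15)(0.133250) + (-0.10)(0.200250) + (-0.30)(0.219250) = 0.2346375
(I − A)⁻¹ = adj(I−A) / det(I−A) ≈
  [   1.6121     0.5977     0.4917     0.7336]
  [   0.5679     1.7836     0.2195     0.3708]
  [   0.8534     0.3164     1.4368     0.3884]
  [   0.9344     0.7959     0.8865     1.8859]
Δx = (I − A)⁻¹ Δd with Δd having -10 in the Consulting component and 0 elsewhere.
So Δx_C = L_CC · (-10), where L_CC = adj(I−A)_CC / det(I−A) = 0.442500 / 0.2346375.
Δx_C = 0.442500 × (-10) / 0.2346375 = -4.425 / 0.2346375 ≈ -18.9.

Δx_C = -18.9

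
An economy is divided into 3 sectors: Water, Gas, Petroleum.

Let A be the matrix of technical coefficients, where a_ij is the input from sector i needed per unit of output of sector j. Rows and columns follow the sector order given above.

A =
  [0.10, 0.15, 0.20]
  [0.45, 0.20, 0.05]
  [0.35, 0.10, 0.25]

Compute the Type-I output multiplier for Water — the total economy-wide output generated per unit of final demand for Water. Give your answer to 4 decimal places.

I − A =
  [   0.90    -0.15    -0.20]
  [  -0.45     0.80    -0.05]
  [  -0.35    -0.10     0.75]
Cofactors of I−A, C_ij = (−1)^(i+j)·(minor ij) (rows/columns in the sector order above):
  C_11 = (0.80)(0.75) − (-0.05)(-0.10) = 0.5950
  C_12 = −[(-0.45)(0.75) − (-0.05)(-0.35)] = 0.3550
  C_13 = (-0.45)(-0.10) − (0.80)(-0.35) = 0.3250
  C_21 = −[(-0.15)(0.75) − (-0.20)(-0.10)] = 0.1325
  C_22 = (0.90)(0.75) − (-0.20)(-0.35) = 0.6050
  C_23 = −[(0.90)(-0.10) − (-0.15)(-0.35)] = 0.1425
  C_31 = (-0.15)(-0.05) − (-0.20)(0.80) = 0.1675
  C_32 = −[(0.90)(-0.05) − (-0.20)(-0.45)] = 0.1350
  C_33 = (0.90)(0.80) − (-0.15)(-0.45) = 0.6525
det(I−A) = Σ_j (I−A)_1j·C_1j = (0.90)(0.5950) + (-0.15)(0.3550) + (-0.20)(0.3250) = 0.41725
adj(I−A) = Cᵀ =
  [ 0.5950   0.1325   0.1675]
  [ 0.3550   0.6050   0.1350]
  [ 0.3250   0.1425   0.6525]
(I − A)⁻¹ = adj(I−A) / det(I−A) ≈
  [   1.42600     0.31756     0.40144]
  [   0.85081     1.44997     0.32355]
  [   0.77891     0.34152     1.56381]
The output multiplier for sector j is the column-j sum of the Leontief inverse (I − A)⁻¹ = adj(I−A) / det(I−A).
Column W of adj(I−A): (0.5950, 0.3550, 0.3250); det(I−A) = 0.41725.
m_W = (0.5950 + 0.3550 + 0.3250) / 0.41725 = 1.275 / 0.41725 ≈ 3.0557.

m_W = 3.0557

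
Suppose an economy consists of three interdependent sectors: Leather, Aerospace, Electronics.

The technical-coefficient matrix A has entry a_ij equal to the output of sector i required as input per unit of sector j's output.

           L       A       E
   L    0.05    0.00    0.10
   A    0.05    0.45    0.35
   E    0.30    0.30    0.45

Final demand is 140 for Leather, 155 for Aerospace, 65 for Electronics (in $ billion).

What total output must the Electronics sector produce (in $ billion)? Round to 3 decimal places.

I − A =
  [   0.95     0.00    -0.10]
  [  -0.05     0.55    -0.35]
  [  -0.30    -0.30     0.55]
Cofactors of I−A, C_ij = (−1)^(i+j)·(minor ij) (rows/columns in the sector order above):
  C_11 = (0.55)(0.55) − (-0.35)(-0.30) = 0.1975
  C_12 = −[(-0.05)(0.55) − (-0.35)(-0.30)] = 0.1325
  C_13 = (-0.05)(-0.30) − (0.55)(-0.30) = 0.1800
  C_21 = −[(0.00)(0.55) − (-0.10)(-0.30)] = 0.0300
  C_22 = (0.95)(0.55) − (-0.10)(-0.30) = 0.4925
  C_23 = −[(0.95)(-0.30) − (0.00)(-0.30)] = 0.2850
  C_31 = (0.00)(-0.35) − (-0.10)(0.55) = 0.0550
  C_32 = −[(0.95)(-0.35) − (-0.10)(-0.05)] = 0.3375
  C_33 = (0.95)(0.55) − (0.00)(-0.05) = 0.5225
det(I−A) = Σ_j (I−A)_1j·C_1j = (0.95)(0.1975) + (0.00)(0.1325) + (-0.10)(0.1800) = 0.169625
adj(I−A) = Cᵀ =
  [ 0.1975   0.0300   0.0550]
  [ 0.1325   0.4925   0.3375]
  [ 0.1800   0.2850   0.5225]
(I − A)⁻¹ = adj(I−A) / det(I−A) ≈
  [   1.1643     0.1769     0.3242]
  [   0.7811     2.9035     1.9897]
  [   1.0612     1.6802     3.0803]
x = (I − A)⁻¹ d = adj(I−A)·d / det(I−A), with det(I−A) = 0.169625:
  x_L = (0.1975·140 + 0.0300·155 + 0.0550·65) / 0.169625 = 35.875 / 0.169625 ≈ 211.496
  x_A = (0.1325·140 + 0.4925·155 + 0.3375·65) / 0.169625 = 116.825 / 0.169625 ≈ 688.725
  x_E = (0.1800·140 + 0.2850·155 + 0.5225·65) / 0.169625 = 103.3375 / 0.169625 ≈ 609.211

x_E = 609.211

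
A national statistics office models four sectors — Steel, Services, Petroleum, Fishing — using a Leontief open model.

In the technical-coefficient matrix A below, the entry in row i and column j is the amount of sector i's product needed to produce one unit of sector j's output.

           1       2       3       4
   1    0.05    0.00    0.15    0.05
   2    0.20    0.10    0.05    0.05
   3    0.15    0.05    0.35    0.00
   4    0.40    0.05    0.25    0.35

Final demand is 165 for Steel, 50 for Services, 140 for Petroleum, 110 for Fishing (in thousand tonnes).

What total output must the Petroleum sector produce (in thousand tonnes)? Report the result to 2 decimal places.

I − A =
  [   0.95     0.00    -0.15    -0.05]
  [  -0.20     0.90    -0.05    -0.05]
  [  -0.15    -0.05     0.65     0.00]
  [  -0.40    -0.05    -0.25     0.65]
Compute the cofactors C_ij = (−1)^(i+j)·(3×3 minor ij) of I−A; the adjugate is their transpose:
adj(I−A) = Cᵀ =
  [ 0.376375   0.007125   0.098750   0.029500]
  [ 0.104250   0.371875   0.066750   0.036625]
  [ 0.094875   0.030250   0.534875   0.009625]
  [ 0.276125   0.044625   0.271625   0.531625]
det(I−A) = Σ_j (I−A)_1j·C_1j = (0.95)(0.376375) + (0.00)(0.104250) + (-0.15)(0.094875) + (-0.05)(0.276125) = 0.32951875
(I − A)⁻¹ = adj(I−A) / det(I−A) ≈
  [   1.1422     0.0216     0.2997     0.0895]
  [   0.3164     1.1285     0.2026     0.1111]
  [   0.2879     0.0918     1.6232     0.0292]
  [   0.8380     0.1354     0.8243     1.6133]
x = (I − A)⁻¹ d = adj(I−A)·d / det(I−A), with det(I−A) = 0.32951875:
  x_1 = (0.376375·165 + 0.007125·50 + 0.098750·140 + 0.029500·110) / 0.32951875 = 79.528125 / 0.32951875 ≈ 241.35
  x_2 = (0.104250·165 + 0.371875·50 + 0.066750·140 + 0.036625·110) / 0.32951875 = 49.16875 / 0.32951875 ≈ 149.21
  x_3 = (0.094875·165 + 0.030250·50 + 0.534875·140 + 0.009625·110) / 0.32951875 = 93.108125 / 0.32951875 ≈ 282.56
  x_4 = (0.276125·165 + 0.044625·50 + 0.271625·140 + 0.531625·110) / 0.32951875 = 144.298125 / 0.32951875 ≈ 437.91

x_3 = 282.56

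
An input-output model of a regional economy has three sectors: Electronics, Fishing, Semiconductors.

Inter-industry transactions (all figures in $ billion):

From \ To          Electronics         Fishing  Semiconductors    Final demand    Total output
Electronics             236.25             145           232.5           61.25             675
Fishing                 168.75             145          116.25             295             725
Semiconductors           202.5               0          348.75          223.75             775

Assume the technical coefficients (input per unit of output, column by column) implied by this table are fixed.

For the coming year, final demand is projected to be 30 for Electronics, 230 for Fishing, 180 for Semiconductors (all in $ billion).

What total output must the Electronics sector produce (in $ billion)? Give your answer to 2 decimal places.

Technical coefficients a_ij = z_ij / X_j:
  a_EE = 236.25/675 = 0.35, a_FE = 168.75/675 = 0.25, a_SE = 202.5/675 = 0.30
  a_EF = 145/725 = 0.20, a_FF = 145/725 = 0.20, a_SF = 0/725 = 0.00
  a_ES = 232.5/775 = 0.30, a_FS = 116.25/775 = 0.15, a_SS = 348.75/775 = 0.45
I − A =
  [   0.65    -0.20    -0.30]
  [  -0.25     0.80    -0.15]
  [  -0.30     0.00     0.55]
Cofactors of I−A, C_ij = (−1)^(i+j)·(minor ij) (rows/columns in the sector order above):
  C_11 = (0.80)(0.55) − (-0.15)(0.00) = 0.4400
  C_12 = −[(-0.25)(0.55) − (-0.15)(-0.30)] = 0.1825
  C_13 = (-0.25)(0.00) − (0.80)(-0.30) = 0.2400
  C_21 = −[(-0.20)(0.55) − (-0.30)(0.00)] = 0.1100
  C_22 = (0.65)(0.55) − (-0.30)(-0.30) = 0.2675
  C_23 = −[(0.65)(0.00) − (-0.20)(-0.30)] = 0.0600
  C_31 = (-0.20)(-0.15) − (-0.30)(0.80) = 0.2700
  C_32 = −[(0.65)(-0.15) − (-0.30)(-0.25)] = 0.1725
  C_33 = (0.65)(0.80) − (-0.20)(-0.25) = 0.4700
det(I−A) = Σ_j (I−A)_1j·C_1j = (0.65)(0.4400) + (-0.20)(0.1825) + (-0.30)(0.2400) = 0.1775
adj(I−A) = Cᵀ =
  [ 0.4400   0.1100   0.2700]
  [ 0.1825   0.2675   0.1725]
  [ 0.2400   0.0600   0.4700]
(I − A)⁻¹ = adj(I−A) / det(I−A) ≈
  [   2.4789     0.6197     1.5211]
  [   1.0282     1.5070     0.9718]
  [   1.3521     0.3380     2.6479]
x = (I − A)⁻¹ d = adj(I−A)·d / det(I−A), with det(I−A) = 0.1775:
  x_E = (0.4400·30 + 0.1100·230 + 0.2700·180) / 0.1775 = 87.10 / 0.1775 ≈ 490.70
  x_F = (0.1825·30 + 0.2675·230 + 0.1725·180) / 0.1775 = 98.05 / 0.1775 ≈ 552.39
  x_S = (0.2400·30 + 0.0600·230 + 0.4700·180) / 0.1775 = 105.60 / 0.1775 ≈ 594.93

x_E = 490.70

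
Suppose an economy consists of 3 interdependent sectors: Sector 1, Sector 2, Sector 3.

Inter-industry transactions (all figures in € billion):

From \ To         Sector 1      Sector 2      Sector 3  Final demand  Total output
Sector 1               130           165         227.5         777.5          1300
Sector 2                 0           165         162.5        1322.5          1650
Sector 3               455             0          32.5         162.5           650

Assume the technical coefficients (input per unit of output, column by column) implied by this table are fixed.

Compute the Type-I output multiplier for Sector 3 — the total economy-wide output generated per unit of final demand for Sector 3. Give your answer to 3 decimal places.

m_3 = 2.114

Technical coefficients a_ij = z_ij / X_j:
  a_11 = 130/1300 = 0.10, a_21 = 0/1300 = 0.00, a_31 = 455/1300 = 0.35
  a_12 = 165/1650 = 0.10, a_22 = 165/1650 = 0.10, a_32 = 0/1650 = 0.00
  a_13 = 227.5/650 = 0.35, a_23 = 162.5/650 = 0.25, a_33 = 32.5/650 = 0.05
I − A =
  [   0.90    -0.10    -0.35]
  [   0.00     0.90    -0.25]
  [  -0.35     0.00     0.95]
Cofactors of I−A, C_ij = (−1)^(i+j)·(minor ij) (rows/columns in the sector order above):
  C_11 = (0.90)(0.95) − (-0.25)(0.00) = 0.8550
  C_12 = −[(0.00)(0.95) − (-0.25)(-0.35)] = 0.0875
  C_13 = (0.00)(0.00) − (0.90)(-0.35) = 0.3150
  C_21 = −[(-0.10)(0.95) − (-0.35)(0.00)] = 0.0950
  C_22 = (0.90)(0.95) − (-0.35)(-0.35) = 0.7325
  C_23 = −[(0.90)(0.00) − (-0.10)(-0.35)] = 0.0350
  C_31 = (-0.10)(-0.25) − (-0.35)(0.90) = 0.3400
  C_32 = −[(0.90)(-0.25) − (-0.35)(0.00)] = 0.2250
  C_33 = (0.90)(0.90) − (-0.10)(0.00) = 0.8100
det(I−A) = Σ_j (I−A)_1j·C_1j = (0.90)(0.8550) + (-0.10)(0.0875) + (-0.35)(0.3150) = 0.6505
adj(I−A) = Cᵀ =
  [ 0.8550   0.0950   0.3400]
  [ 0.0875   0.7325   0.2250]
  [ 0.3150   0.0350   0.8100]
(I − A)⁻¹ = adj(I−A) / det(I−A) ≈
  [   1.3144     0.1460     0.5227]
  [   0.1345     1.1261     0.3459]
  [   0.4842     0.0538     1.2452]
The output multiplier for sector j is the column-j sum of the Leontief inverse (I − A)⁻¹ = adj(I−A) / det(I−A).
Column 3 of adj(I−A): (0.3400, 0.2250, 0.8100); det(I−A) = 0.6505.
m_3 = (0.3400 + 0.2250 + 0.8100) / 0.6505 = 1.375 / 0.6505 ≈ 2.114.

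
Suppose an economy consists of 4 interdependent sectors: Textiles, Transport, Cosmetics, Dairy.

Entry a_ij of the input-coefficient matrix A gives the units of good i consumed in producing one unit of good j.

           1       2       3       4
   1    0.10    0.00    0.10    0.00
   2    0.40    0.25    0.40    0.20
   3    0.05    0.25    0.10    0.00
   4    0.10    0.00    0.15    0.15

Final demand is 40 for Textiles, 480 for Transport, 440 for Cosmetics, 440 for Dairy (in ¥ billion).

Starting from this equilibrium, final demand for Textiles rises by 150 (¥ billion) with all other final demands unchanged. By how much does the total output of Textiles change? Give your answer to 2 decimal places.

Δx_1 = 171.49

I − A =
  [   0.90     0.00    -0.10     0.00]
  [  -0.40     0.75    -0.40    -0.20]
  [  -0.05    -0.25     0.90     0.00]
  [  -0.10     0.00    -0.15     0.85]
Compute the cofactors C_ij = (−1)^(i+j)·(3×3 minor ij) of I−A; the adjugate is their transpose:
adj(I−A) = Cᵀ =
  [ 0.481250   0.021250   0.063750   0.005000]
  [ 0.342500   0.684250   0.369000   0.161000]
  [ 0.121875   0.191250   0.573750   0.045000]
  [ 0.078125   0.036250   0.108750   0.503750]
det(I−A) = Σ_j (I−A)_1j·C_1j = (0.90)(0.481250) + (0.00)(0.342500) + (-0.10)(0.121875) + (0.00)(0.078125) = 0.4209375
(I − A)⁻¹ = adj(I−A) / det(I−A) ≈
  [   1.1433     0.0505     0.1514     0.0119]
  [   0.8137     1.6255     0.8766     0.3825]
  [   0.2895     0.4543     1.3630     0.1069]
  [   0.1856     0.0861     0.2584     1.1967]
Δx = (I − A)⁻¹ Δd with Δd having +150 in the Textiles component and 0 elsewhere.
So Δx_1 = L_11 · (+150), where L_11 = adj(I−A)_11 / det(I−A) = 0.481250 / 0.4209375.
Δx_1 = 0.481250 × (+150) / 0.4209375 = 72.1875 / 0.4209375 ≈ 171.49.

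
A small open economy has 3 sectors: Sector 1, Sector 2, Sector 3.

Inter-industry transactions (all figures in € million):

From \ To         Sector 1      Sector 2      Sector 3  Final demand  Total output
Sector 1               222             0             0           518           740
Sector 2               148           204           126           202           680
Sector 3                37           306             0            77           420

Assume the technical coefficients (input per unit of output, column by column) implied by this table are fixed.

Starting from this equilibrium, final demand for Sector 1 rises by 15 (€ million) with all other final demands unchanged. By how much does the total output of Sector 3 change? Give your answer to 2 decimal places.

Δx_3 = 4.74

Technical coefficients a_ij = z_ij / X_j:
  a_11 = 222/740 = 0.30, a_21 = 148/740 = 0.20, a_31 = 37/740 = 0.05
  a_12 = 0/680 = 0.00, a_22 = 204/680 = 0.30, a_32 = 306/680 = 0.45
  a_13 = 0/420 = 0.00, a_23 = 126/420 = 0.30, a_33 = 0/420 = 0.00
I − A =
  [   0.70     0.00     0.00]
  [  -0.20     0.70    -0.30]
  [  -0.05    -0.45     1.00]
Cofactors of I−A, C_ij = (−1)^(i+j)·(minor ij) (rows/columns in the sector order above):
  C_11 = (0.70)(1.00) − (-0.30)(-0.45) = 0.5650
  C_12 = −[(-0.20)(1.00) − (-0.30)(-0.05)] = 0.2150
  C_13 = (-0.20)(-0.45) − (0.70)(-0.05) = 0.1250
  C_21 = −[(0.00)(1.00) − (0.00)(-0.45)] = 0.0000
  C_22 = (0.70)(1.00) − (0.00)(-0.05) = 0.7000
  C_23 = −[(0.70)(-0.45) − (0.00)(-0.05)] = 0.3150
  C_31 = (0.00)(-0.30) − (0.00)(0.70) = 0.0000
  C_32 = −[(0.70)(-0.30) − (0.00)(-0.20)] = 0.2100
  C_33 = (0.70)(0.70) − (0.00)(-0.20) = 0.4900
det(I−A) = Σ_j (I−A)_1j·C_1j = (0.70)(0.5650) + (0.00)(0.2150) + (0.00)(0.1250) = 0.3955
adj(I−A) = Cᵀ =
  [ 0.5650   0.0000   0.0000]
  [ 0.2150   0.7000   0.2100]
  [ 0.1250   0.3150   0.4900]
(I − A)⁻¹ = adj(I−A) / det(I−A) ≈
  [   1.4286     0.0000     0.0000]
  [   0.5436     1.7699     0.5310]
  [   0.3161     0.7965     1.2389]
Δx = (I − A)⁻¹ Δd with Δd having +15 in the Sector 1 component and 0 elsewhere.
So Δx_3 = L_31 · (+15), where L_31 = adj(I−A)_31 / det(I−A) = 0.1250 / 0.3955.
Δx_3 = 0.1250 × (+15) / 0.3955 = 1.875 / 0.3955 ≈ 4.74.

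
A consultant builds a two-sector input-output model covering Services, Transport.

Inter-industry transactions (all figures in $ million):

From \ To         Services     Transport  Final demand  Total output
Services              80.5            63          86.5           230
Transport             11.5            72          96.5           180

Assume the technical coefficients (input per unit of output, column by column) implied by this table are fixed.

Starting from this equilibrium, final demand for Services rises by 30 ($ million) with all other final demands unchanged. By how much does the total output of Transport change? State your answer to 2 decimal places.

Technical coefficients a_ij = z_ij / X_j:
  a_11 = 80.5/230 = 0.35, a_21 = 11.5/230 = 0.05
  a_12 = 63/180 = 0.35, a_22 = 72/180 = 0.40
I − A =
  [   0.65    -0.35]
  [  -0.05     0.60]
det(I−A) = (0.65)(0.60) − (-0.35)(-0.05) = 0.3725
adj(I−A) = [[0.60, 0.35], [0.05, 0.65]]
(I − A)⁻¹ = adj(I−A) / det(I−A) ≈
  [   1.6107     0.9396]
  [   0.1342     1.7450]
Δx = (I − A)⁻¹ Δd with Δd having +30 in the Services component and 0 elsewhere.
So Δx_2 = L_21 · (+30), where L_21 = adj(I−A)_21 / det(I−A) = 0.05 / 0.3725.
Δx_2 = 0.05 × (+30) / 0.3725 = 1.50 / 0.3725 ≈ 4.03.

Δx_2 = 4.03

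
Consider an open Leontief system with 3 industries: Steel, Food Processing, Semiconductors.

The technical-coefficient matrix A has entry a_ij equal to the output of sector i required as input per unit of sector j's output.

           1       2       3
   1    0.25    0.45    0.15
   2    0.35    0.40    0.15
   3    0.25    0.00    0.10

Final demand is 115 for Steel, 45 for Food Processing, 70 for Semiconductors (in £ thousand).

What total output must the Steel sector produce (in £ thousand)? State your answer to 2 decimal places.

x_1 = 408.04

I − A =
  [   0.75    -0.45    -0.15]
  [  -0.35     0.60    -0.15]
  [  -0.25     0.00     0.90]
Cofactors of I−A, C_ij = (−1)^(i+j)·(minor ij) (rows/columns in the sector order above):
  C_11 = (0.60)(0.90) − (-0.15)(0.00) = 0.5400
  C_12 = −[(-0.35)(0.90) − (-0.15)(-0.25)] = 0.3525
  C_13 = (-0.35)(0.00) − (0.60)(-0.25) = 0.1500
  C_21 = −[(-0.45)(0.90) − (-0.15)(0.00)] = 0.4050
  C_22 = (0.75)(0.90) − (-0.15)(-0.25) = 0.6375
  C_23 = −[(0.75)(0.00) − (-0.45)(-0.25)] = 0.1125
  C_31 = (-0.45)(-0.15) − (-0.15)(0.60) = 0.1575
  C_32 = −[(0.75)(-0.15) − (-0.15)(-0.35)] = 0.1650
  C_33 = (0.75)(0.60) − (-0.45)(-0.35) = 0.2925
det(I−A) = Σ_j (I−A)_1j·C_1j = (0.75)(0.5400) + (-0.45)(0.3525) + (-0.15)(0.1500) = 0.223875
adj(I−A) = Cᵀ =
  [ 0.5400   0.4050   0.1575]
  [ 0.3525   0.6375   0.1650]
  [ 0.1500   0.1125   0.2925]
(I − A)⁻¹ = adj(I−A) / det(I−A) ≈
  [   2.4121     1.8090     0.7035]
  [   1.5745     2.8476     0.7370]
  [   0.6700     0.5025     1.3065]
x = (I − A)⁻¹ d = adj(I−A)·d / det(I−A), with det(I−A) = 0.223875:
  x_1 = (0.5400·115 + 0.4050·45 + 0.1575·70) / 0.223875 = 91.35 / 0.223875 ≈ 408.04
  x_2 = (0.3525·115 + 0.6375·45 + 0.1650·70) / 0.223875 = 80.775 / 0.223875 ≈ 360.80
  x_3 = (0.1500·115 + 0.1125·45 + 0.2925·70) / 0.223875 = 42.7875 / 0.223875 ≈ 191.12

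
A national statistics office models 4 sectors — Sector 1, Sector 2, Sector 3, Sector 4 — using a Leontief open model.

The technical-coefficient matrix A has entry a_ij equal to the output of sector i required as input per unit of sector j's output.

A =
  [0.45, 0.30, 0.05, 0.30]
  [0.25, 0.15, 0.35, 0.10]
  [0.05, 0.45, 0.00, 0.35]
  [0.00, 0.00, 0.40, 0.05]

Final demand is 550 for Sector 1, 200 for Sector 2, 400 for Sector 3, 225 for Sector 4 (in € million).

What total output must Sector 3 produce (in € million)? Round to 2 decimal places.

I − A =
  [   0.55    -0.30    -0.05    -0.30]
  [  -0.25     0.85    -0.35    -0.10]
  [  -0.05    -0.45     1.00    -0.35]
  [   0.00     0.00    -0.40     0.95]
Compute the cofactors C_ij = (−1)^(i+j)·(3×3 minor ij) of I−A; the adjugate is their transpose:
adj(I−A) = Cᵀ =
  [ 0.520875   0.318375   0.254125   0.291625]
  [ 0.221125   0.437125   0.246750   0.206750]
  [ 0.147250   0.249375   0.372875   0.210125]
  [ 0.062000   0.105000   0.157000   0.292875]
det(I−A) = Σ_j (I−A)_1j·C_1j = (0.55)(0.520875) + (-0.30)(0.221125) + (-0.05)(0.147250) + (-0.30)(0.062000) = 0.19418125
(I − A)⁻¹ = adj(I−A) / det(I−A) ≈
  [   2.6824     1.6396     1.3087     1.5018]
  [   1.1388     2.2511     1.2707     1.0647]
  [   0.7583     1.2842     1.9202     1.0821]
  [   0.3193     0.5407     0.8085     1.5083]
x = (I − A)⁻¹ d = adj(I−A)·d / det(I−A), with det(I−A) = 0.19418125:
  x_1 = (0.520875·550 + 0.318375·200 + 0.254125·400 + 0.291625·225) / 0.19418125 = 517.421875 / 0.19418125 ≈ 2664.63
  x_2 = (0.221125·550 + 0.437125·200 + 0.246750·400 + 0.206750·225) / 0.19418125 = 354.2625 / 0.19418125 ≈ 1824.39
  x_3 = (0.147250·550 + 0.249375·200 + 0.372875·400 + 0.210125·225) / 0.19418125 = 327.290625 / 0.19418125 ≈ 1685.49
  x_4 = (0.062000·550 + 0.105000·200 + 0.157000·400 + 0.292875·225) / 0.19418125 = 183.796875 / 0.19418125 ≈ 946.52

x_3 = 1685.49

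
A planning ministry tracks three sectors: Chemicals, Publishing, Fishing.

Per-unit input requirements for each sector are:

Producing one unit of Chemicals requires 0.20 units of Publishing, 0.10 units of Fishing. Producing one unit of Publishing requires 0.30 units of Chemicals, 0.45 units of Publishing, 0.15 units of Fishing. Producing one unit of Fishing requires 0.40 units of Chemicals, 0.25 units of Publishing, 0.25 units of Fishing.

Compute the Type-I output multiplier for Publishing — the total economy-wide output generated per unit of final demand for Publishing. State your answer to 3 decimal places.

I − A =
  [   1.00    -0.30    -0.40]
  [  -0.20     0.55    -0.25]
  [  -0.10    -0.15     0.75]
Cofactors of I−A, C_ij = (−1)^(i+j)·(minor ij) (rows/columns in the sector order above):
  C_11 = (0.55)(0.75) − (-0.25)(-0.15) = 0.3750
  C_12 = −[(-0.20)(0.75) − (-0.25)(-0.10)] = 0.1750
  C_13 = (-0.20)(-0.15) − (0.55)(-0.10) = 0.0850
  C_21 = −[(-0.30)(0.75) − (-0.40)(-0.15)] = 0.2850
  C_22 = (1.00)(0.75) − (-0.40)(-0.10) = 0.7100
  C_23 = −[(1.00)(-0.15) − (-0.30)(-0.10)] = 0.1800
  C_31 = (-0.30)(-0.25) − (-0.40)(0.55) = 0.2950
  C_32 = −[(1.00)(-0.25) − (-0.40)(-0.20)] = 0.3300
  C_33 = (1.00)(0.55) − (-0.30)(-0.20) = 0.4900
det(I−A) = Σ_j (I−A)_1j·C_1j = (1.00)(0.3750) + (-0.30)(0.1750) + (-0.40)(0.0850) = 0.2885
adj(I−A) = Cᵀ =
  [ 0.3750   0.2850   0.2950]
  [ 0.1750   0.7100   0.3300]
  [ 0.0850   0.1800   0.4900]
(I − A)⁻¹ = adj(I−A) / det(I−A) ≈
  [   1.2998     0.9879     1.0225]
  [   0.6066     2.4610     1.1438]
  [   0.2946     0.6239     1.6984]
The output multiplier for sector j is the column-j sum of the Leontief inverse (I − A)⁻¹ = adj(I−A) / det(I−A).
Column P of adj(I−A): (0.2850, 0.7100, 0.1800); det(I−A) = 0.2885.
m_P = (0.2850 + 0.7100 + 0.1800) / 0.2885 = 1.175 / 0.2885 ≈ 4.073.

m_P = 4.073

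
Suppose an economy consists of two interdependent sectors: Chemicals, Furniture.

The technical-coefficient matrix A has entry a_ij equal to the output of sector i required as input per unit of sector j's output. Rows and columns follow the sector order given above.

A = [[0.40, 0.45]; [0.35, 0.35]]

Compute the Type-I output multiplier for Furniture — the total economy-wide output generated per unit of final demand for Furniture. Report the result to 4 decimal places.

I − A =
  [   0.60    -0.45]
  [  -0.35     0.65]
det(I−A) = (0.60)(0.65) − (-0.45)(-0.35) = 0.2325
adj(I−A) = [[0.65, 0.45], [0.35, 0.60]]
(I − A)⁻¹ = adj(I−A) / det(I−A) ≈
  [   2.79570     1.93548]
  [   1.50538     2.58065]
The output multiplier for sector j is the column-j sum of the Leontief inverse (I − A)⁻¹ = adj(I−A) / det(I−A).
Column F of adj(I−A): (0.45, 0.60); det(I−A) = 0.2325.
m_F = (0.45 + 0.60) / 0.2325 = 1.05 / 0.2325 ≈ 4.5161.

m_F = 4.5161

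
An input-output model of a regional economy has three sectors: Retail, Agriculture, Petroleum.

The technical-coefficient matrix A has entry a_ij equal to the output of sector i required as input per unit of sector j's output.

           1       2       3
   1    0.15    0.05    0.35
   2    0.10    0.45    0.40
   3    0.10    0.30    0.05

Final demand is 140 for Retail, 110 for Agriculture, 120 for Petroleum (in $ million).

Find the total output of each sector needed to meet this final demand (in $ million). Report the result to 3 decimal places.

I − A =
  [   0.85    -0.05    -0.35]
  [  -0.10     0.55    -0.40]
  [  -0.10    -0.30     0.95]
Cofactors of I−A, C_ij = (−1)^(i+j)·(minor ij) (rows/columns in the sector order above):
  C_11 = (0.55)(0.95) − (-0.40)(-0.30) = 0.4025
  C_12 = −[(-0.10)(0.95) − (-0.40)(-0.10)] = 0.1350
  C_13 = (-0.10)(-0.30) − (0.55)(-0.10) = 0.0850
  C_21 = −[(-0.05)(0.95) − (-0.35)(-0.30)] = 0.1525
  C_22 = (0.85)(0.95) − (-0.35)(-0.10) = 0.7725
  C_23 = −[(0.85)(-0.30) − (-0.05)(-0.10)] = 0.2600
  C_31 = (-0.05)(-0.40) − (-0.35)(0.55) = 0.2125
  C_32 = −[(0.85)(-0.40) − (-0.35)(-0.10)] = 0.3750
  C_33 = (0.85)(0.55) − (-0.05)(-0.10) = 0.4625
det(I−A) = Σ_j (I−A)_1j·C_1j = (0.85)(0.4025) + (-0.05)(0.1350) + (-0.35)(0.0850) = 0.305625
adj(I−A) = Cᵀ =
  [ 0.4025   0.1525   0.2125]
  [ 0.1350   0.7725   0.3750]
  [ 0.0850   0.2600   0.4625]
(I − A)⁻¹ = adj(I−A) / det(I−A) ≈
  [   1.3170     0.4990     0.6953]
  [   0.4417     2.5276     1.2270]
  [   0.2781     0.8507     1.5133]
x = (I − A)⁻¹ d = adj(I−A)·d / det(I−A), with det(I−A) = 0.305625:
  x_1 = (0.4025·140 + 0.1525·110 + 0.2125·120) / 0.305625 = 98.625 / 0.305625 ≈ 322.699
  x_2 = (0.1350·140 + 0.7725·110 + 0.3750·120) / 0.305625 = 148.875 / 0.305625 ≈ 487.117
  x_3 = (0.0850·140 + 0.2600·110 + 0.4625·120) / 0.305625 = 96.00 / 0.305625 ≈ 314.110

x_1 = 322.699, x_2 = 487.117, x_3 = 314.110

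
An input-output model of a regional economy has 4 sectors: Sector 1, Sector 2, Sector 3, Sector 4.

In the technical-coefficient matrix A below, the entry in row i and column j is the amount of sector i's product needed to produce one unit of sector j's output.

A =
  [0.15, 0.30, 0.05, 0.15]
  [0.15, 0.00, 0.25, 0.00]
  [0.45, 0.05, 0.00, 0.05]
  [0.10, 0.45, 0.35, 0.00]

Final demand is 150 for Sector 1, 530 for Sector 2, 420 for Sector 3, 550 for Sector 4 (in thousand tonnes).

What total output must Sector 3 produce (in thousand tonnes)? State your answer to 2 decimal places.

I − A =
  [   0.85    -0.30    -0.05    -0.15]
  [  -0.15     1.00    -0.25     0.00]
  [  -0.45    -0.05     1.00    -0.05]
  [  -0.10    -0.45    -0.35     1.00]
Compute the cofactors C_ij = (−1)^(i+j)·(3×3 minor ij) of I−A; the adjugate is their transpose:
adj(I−A) = Cᵀ =
  [ 0.964375   0.368500   0.194375   0.154375]
  [ 0.261125   0.773750   0.224125   0.050375]
  [ 0.465875   0.227750   0.779875   0.108875]
  [ 0.377000   0.464750   0.393250   0.737750]
det(I−A) = Σ_j (I−A)_1j·C_1j = (0.85)(0.964375) + (-0.30)(0.261125) + (-0.05)(0.465875) + (-0.15)(0.377000) = 0.6615375
(I − A)⁻¹ = adj(I−A) / det(I−A) ≈
  [   1.4578     0.5570     0.2938     0.2334]
  [   0.3947     1.1696     0.3388     0.0761]
  [   0.7042     0.3443     1.1789     0.1646]
  [   0.5699     0.7025     0.5944     1.1152]
x = (I − A)⁻¹ d = adj(I−A)·d / det(I−A), with det(I−A) = 0.6615375:
  x_1 = (0.964375·150 + 0.368500·530 + 0.194375·420 + 0.154375·550) / 0.6615375 = 506.505 / 0.6615375 ≈ 765.65
  x_2 = (0.261125·150 + 0.773750·530 + 0.224125·420 + 0.050375·550) / 0.6615375 = 571.095 / 0.6615375 ≈ 863.28
  x_3 = (0.465875·150 + 0.227750·530 + 0.779875·420 + 0.108875·550) / 0.6615375 = 578.0175 / 0.6615375 ≈ 873.75
  x_4 = (0.377000·150 + 0.464750·530 + 0.393250·420 + 0.737750·550) / 0.6615375 = 873.795 / 0.6615375 ≈ 1320.85

x_3 = 873.75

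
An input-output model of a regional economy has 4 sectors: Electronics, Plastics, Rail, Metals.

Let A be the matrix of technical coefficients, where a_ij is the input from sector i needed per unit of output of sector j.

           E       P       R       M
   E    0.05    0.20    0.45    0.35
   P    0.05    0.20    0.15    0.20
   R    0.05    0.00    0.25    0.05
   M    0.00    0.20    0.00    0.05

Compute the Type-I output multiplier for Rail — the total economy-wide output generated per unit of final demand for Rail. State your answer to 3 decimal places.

I − A =
  [   0.95    -0.20    -0.45    -0.35]
  [  -0.05     0.80    -0.15    -0.20]
  [  -0.05     0.00     0.75    -0.05]
  [   0.00    -0.20     0.00     0.95]
Compute the cofactors C_ij = (−1)^(i+j)·(3×3 minor ij) of I−A; the adjugate is their transpose:
adj(I−A) = Cᵀ =
  [ 0.53850   0.19950   0.36300   0.25950]
  [ 0.04275   0.65550   0.15675   0.16200]
  [ 0.03650   0.02250   0.67100   0.05350]
  [ 0.00900   0.13800   0.03300   0.54300]
det(I−A) = Σ_j (I−A)_1j·C_1j = (0.95)(0.53850) + (-0.20)(0.04275) + (-0.45)(0.03650) + (-0.35)(0.00900) = 0.48345
(I − A)⁻¹ = adj(I−A) / det(I−A) ≈
  [   1.1139     0.4127     0.7509     0.5368]
  [   0.0884     1.3559     0.3242     0.3351]
  [   0.0755     0.0465     1.3879     0.1107]
  [   0.0186     0.2854     0.0683     1.1232]
The output multiplier for sector j is the column-j sum of the Leontief inverse (I − A)⁻¹ = adj(I−A) / det(I−A).
Column R of adj(I−A): (0.36300, 0.15675, 0.67100, 0.03300); det(I−A) = 0.48345.
m_R = (0.36300 + 0.15675 + 0.67100 + 0.03300) / 0.48345 = 1.22375 / 0.48345 ≈ 2.531.

m_R = 2.531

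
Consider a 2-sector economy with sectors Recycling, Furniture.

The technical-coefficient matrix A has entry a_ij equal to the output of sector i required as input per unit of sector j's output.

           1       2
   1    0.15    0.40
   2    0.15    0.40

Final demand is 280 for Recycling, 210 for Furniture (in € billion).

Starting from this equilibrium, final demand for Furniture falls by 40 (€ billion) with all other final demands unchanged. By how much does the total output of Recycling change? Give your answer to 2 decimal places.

I − A =
  [   0.85    -0.40]
  [  -0.15     0.60]
det(I−A) = (0.85)(0.60) − (-0.40)(-0.15) = 0.4500
adj(I−A) = [[0.60, 0.40], [0.15, 0.85]]
(I − A)⁻¹ = adj(I−A) / det(I−A) ≈
  [   1.3333     0.8889]
  [   0.3333     1.8889]
Δx = (I − A)⁻¹ Δd with Δd having -40 in the Furniture component and 0 elsewhere.
So Δx_1 = L_12 · (-40), where L_12 = adj(I−A)_12 / det(I−A) = 0.40 / 0.4500.
Δx_1 = 0.40 × (-40) / 0.4500 = -16.00 / 0.4500 ≈ -35.56.

Δx_1 = -35.56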